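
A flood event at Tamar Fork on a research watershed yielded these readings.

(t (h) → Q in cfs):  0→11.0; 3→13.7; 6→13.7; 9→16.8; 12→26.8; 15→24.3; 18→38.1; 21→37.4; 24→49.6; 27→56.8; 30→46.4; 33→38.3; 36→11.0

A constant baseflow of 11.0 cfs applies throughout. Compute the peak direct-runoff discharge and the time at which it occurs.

Subtracting baseflow gives direct-runoff ordinates: 0.0, 2.7, 2.7, 5.8, 15.8, 13.3, 27.1, 26.4, 38.6, 45.8, 35.4, 27.3, 0.0 cfs.
The maximum is 45.8 cfs, occurring at the reading for t = 27 h.

Q_p = 45.8 cfs at t = 27 h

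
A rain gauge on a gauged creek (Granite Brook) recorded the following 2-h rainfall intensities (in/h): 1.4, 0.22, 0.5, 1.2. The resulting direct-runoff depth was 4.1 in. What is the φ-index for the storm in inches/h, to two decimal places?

Only the 3 blocks with intensity above φ contribute runoff: 1.4, 0.5, 1.2 in/h.
Σ(I−φ)·Δt = d  ⇒  (1.4+0.5+1.2 − 3φ)·2 = 4.1
φ = (3.100 − 4.1/2) / 3 = 0.35 in/h.

φ ≈ 0.35 in/h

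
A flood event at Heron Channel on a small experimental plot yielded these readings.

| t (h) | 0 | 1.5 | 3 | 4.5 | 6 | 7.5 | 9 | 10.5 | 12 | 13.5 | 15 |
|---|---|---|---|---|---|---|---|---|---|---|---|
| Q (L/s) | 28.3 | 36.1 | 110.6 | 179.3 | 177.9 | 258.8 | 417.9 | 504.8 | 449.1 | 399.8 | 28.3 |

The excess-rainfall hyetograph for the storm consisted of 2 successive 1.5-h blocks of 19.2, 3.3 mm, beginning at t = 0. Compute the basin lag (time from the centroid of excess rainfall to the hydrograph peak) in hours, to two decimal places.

t_L ≈ 9.53 h

Centroid of excess rainfall: t_c = Σ P_i·t̄_i / ΣP_i = 0.9700 h (block centres at 0.75, 2.25 h).
Hydrograph peak occurs at t = 10.5 h, so basin lag t_L = 10.5 − 0.9700 = 9.53 h.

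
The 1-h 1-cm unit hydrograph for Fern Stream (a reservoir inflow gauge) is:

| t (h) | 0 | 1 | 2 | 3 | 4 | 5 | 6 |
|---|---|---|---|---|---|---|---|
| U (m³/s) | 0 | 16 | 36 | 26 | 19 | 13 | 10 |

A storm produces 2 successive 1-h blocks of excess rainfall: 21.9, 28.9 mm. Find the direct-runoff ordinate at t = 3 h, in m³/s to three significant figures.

Q ≈ 161 m³/s

By discrete convolution, Q_j = Σ (P_i / 10 mm) · U_{j−i}.
At t = 3 h (j=3): Q = (21.9/10)·26 + (28.9/10)·36 = 161 m³/s.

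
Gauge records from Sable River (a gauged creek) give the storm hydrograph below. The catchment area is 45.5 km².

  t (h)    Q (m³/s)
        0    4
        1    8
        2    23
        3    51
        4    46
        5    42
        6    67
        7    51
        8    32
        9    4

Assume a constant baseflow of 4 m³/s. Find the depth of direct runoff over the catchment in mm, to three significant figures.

d ≈ 22.8 mm

Direct runoff: 0.0, 4.0, 19.0, 47.0, 42.0, 38.0, 63.0, 47.0, 28.0, 0.0 m³/s; ΣQ_DR = 288.0 m³/s.
V = ΣQ_DR · Δt = 288.0 × 3600 s = 1.037 × 10^6 m³.
Over A = 45.5 km², depth = V / A = 22.8 mm.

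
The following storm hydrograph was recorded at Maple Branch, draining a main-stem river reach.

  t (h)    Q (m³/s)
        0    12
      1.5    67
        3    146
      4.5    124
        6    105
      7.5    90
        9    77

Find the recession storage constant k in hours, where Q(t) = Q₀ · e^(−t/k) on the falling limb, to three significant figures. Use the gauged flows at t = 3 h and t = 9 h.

On the falling limb, Q drops from 146 to 77 m³/s between t = 3 h and t = 9 h (Δt = 6 h).
k = −Δt / ln(Q₂/Q₁) = −6 / ln(77/146) = 9.38 h.

k ≈ 9.38 h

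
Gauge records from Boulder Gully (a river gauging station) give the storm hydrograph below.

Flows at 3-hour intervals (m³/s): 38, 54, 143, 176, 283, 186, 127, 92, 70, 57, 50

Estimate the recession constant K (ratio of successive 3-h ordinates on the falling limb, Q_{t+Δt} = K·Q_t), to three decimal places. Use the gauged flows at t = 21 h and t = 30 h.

K ≈ 0.816

Using the recession-limb readings at t = 21 h and t = 30 h: Q falls from 92 to 50 m³/s over 3 intervals.
K = (Q₂/Q₁)^(1/3) = (50/92)^(1/3) = 0.816.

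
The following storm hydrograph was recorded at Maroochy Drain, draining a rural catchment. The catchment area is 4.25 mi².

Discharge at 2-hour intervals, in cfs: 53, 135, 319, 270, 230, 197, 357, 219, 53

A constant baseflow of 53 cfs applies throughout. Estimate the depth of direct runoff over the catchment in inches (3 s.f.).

Direct runoff: 0.0, 82.0, 266.0, 217.0, 177.0, 144.0, 304.0, 166.0, 0.0 cfs; ΣQ_DR = 1356 cfs.
V = ΣQ_DR · Δt = 1356 × 7200 s = 9.763 × 10^6 ft³.
Over A = 4.25 mi², depth = V / A = 0.989 in.

d ≈ 0.989 in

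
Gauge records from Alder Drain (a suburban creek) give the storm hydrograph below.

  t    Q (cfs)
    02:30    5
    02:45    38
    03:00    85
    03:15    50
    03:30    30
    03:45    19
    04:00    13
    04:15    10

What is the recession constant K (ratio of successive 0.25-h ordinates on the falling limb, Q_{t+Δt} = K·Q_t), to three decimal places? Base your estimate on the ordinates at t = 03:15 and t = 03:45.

K ≈ 0.616

Using the recession-limb readings at t = 03:15 and t = 03:45: Q falls from 50 to 19 cfs over 2 intervals.
K = (Q₂/Q₁)^(1/2) = (19/50)^(1/2) = 0.616.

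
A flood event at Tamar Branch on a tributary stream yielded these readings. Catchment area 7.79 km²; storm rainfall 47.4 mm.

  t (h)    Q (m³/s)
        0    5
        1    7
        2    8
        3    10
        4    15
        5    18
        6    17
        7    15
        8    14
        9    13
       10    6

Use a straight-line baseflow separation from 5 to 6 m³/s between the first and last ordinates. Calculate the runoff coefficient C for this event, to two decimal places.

ΣQ_DR = 67.50 m³/s; V = ΣQ_DR·Δt = 2.430 × 10^5 m³.
Runoff depth d = V / A = 31.19 mm.
C = d / P = 31.19 / 47.4 = 0.66.

C ≈ 0.66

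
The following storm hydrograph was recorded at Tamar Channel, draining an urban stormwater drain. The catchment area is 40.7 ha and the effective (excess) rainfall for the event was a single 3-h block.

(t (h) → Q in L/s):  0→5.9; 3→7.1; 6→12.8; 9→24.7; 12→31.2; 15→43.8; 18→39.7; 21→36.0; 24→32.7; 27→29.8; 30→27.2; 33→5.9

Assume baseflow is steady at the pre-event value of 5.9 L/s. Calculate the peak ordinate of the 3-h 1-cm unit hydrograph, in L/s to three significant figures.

U_p ≈ 63.2 L/s

Direct runoff: 0.0, 1.2, 6.9, 18.8, 25.3, 37.9, 33.8, 30.1, 26.8, 23.9, 21.3, 0.0 L/s; ΣQ_DR = 226.0 L/s, peak = 37.9 L/s.
Runoff depth d = ΣQ_DR·Δt / A = 226.0 × 10800 / (40.7 ha) = 5.997 mm.
The 1-cm UH is the DRH scaled by (10 mm)/d, so U_p = 37.9 × 10/5.997 = 63.2 L/s.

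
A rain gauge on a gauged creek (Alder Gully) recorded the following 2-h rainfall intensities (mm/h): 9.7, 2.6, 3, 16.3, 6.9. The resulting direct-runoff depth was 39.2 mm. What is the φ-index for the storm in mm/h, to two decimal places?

Only the 3 blocks with intensity above φ contribute runoff: 9.7, 16.3, 6.9 mm/h.
Σ(I−φ)·Δt = d  ⇒  (9.7+16.3+6.9 − 3φ)·2 = 39.2
φ = (32.90 − 39.2/2) / 3 = 4.43 mm/h.

φ ≈ 4.43 mm/h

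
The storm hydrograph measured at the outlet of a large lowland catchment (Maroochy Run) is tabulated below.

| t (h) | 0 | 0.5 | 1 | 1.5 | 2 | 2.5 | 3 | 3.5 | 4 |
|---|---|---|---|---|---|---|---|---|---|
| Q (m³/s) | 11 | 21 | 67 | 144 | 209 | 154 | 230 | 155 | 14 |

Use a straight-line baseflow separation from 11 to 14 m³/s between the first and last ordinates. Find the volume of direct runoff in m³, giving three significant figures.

V ≈ 1.61 × 10^6 m³

Direct-runoff ordinates (Q − Q_b): 0.00, 9.62, 55.25, 131.88, 196.50, 141.12, 216.75, 141.38, 0.00 m³/s.
ΣQ_DR = 892.5 m³/s.
With Δt = 0.5 h = 1800 s, V = ΣQ_DR · Δt = 892.5 × 1800 = 1.61 × 10^6 m³.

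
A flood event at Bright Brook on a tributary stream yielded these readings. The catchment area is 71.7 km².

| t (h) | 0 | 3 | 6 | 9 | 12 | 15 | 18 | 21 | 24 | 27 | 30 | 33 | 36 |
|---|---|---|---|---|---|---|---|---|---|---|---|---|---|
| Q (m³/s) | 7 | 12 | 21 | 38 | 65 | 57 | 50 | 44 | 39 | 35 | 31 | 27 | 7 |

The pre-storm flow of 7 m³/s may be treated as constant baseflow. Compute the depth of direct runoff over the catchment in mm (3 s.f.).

d ≈ 51.5 mm

Direct runoff: 0.0, 5.0, 14.0, 31.0, 58.0, 50.0, 43.0, 37.0, 32.0, 28.0, 24.0, 20.0, 0.0 m³/s; ΣQ_DR = 342.0 m³/s.
V = ΣQ_DR · Δt = 342.0 × 10800 s = 3.694 × 10^6 m³.
Over A = 71.7 km², depth = V / A = 51.5 mm.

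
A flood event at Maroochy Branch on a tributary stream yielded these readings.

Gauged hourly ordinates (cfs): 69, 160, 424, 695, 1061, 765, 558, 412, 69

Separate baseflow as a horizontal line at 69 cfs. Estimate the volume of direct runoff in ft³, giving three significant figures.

V ≈ 1.29 × 10^7 ft³

Direct-runoff ordinates (Q − Q_b): 0.0, 91.0, 355.0, 626.0, 992.0, 696.0, 489.0, 343.0, 0.0 cfs.
ΣQ_DR = 3592 cfs.
With Δt = 1 h = 3600 s, V = ΣQ_DR · Δt = 3592 × 3600 = 1.29 × 10^7 ft³.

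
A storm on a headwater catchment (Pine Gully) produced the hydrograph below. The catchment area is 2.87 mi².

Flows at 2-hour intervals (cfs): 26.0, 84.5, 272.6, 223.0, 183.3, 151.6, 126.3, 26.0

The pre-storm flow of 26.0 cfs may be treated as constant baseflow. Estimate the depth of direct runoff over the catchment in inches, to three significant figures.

Direct runoff: 0.0, 58.5, 246.6, 197.0, 157.3, 125.6, 100.3, 0.0 cfs; ΣQ_DR = 885.3 cfs.
V = ΣQ_DR · Δt = 885.3 × 7200 s = 6.374 × 10^6 ft³.
Over A = 2.87 mi², depth = V / A = 0.956 in.

d ≈ 0.956 in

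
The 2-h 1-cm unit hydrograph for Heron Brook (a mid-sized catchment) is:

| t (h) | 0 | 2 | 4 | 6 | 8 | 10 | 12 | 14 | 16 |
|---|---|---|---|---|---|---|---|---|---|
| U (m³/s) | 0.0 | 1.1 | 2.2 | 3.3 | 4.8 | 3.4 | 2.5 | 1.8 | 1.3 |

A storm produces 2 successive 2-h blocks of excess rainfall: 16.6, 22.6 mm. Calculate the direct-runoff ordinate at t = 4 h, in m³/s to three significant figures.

By discrete convolution, Q_j = Σ (P_i / 10 mm) · U_{j−i}.
At t = 4 h (j=2): Q = (16.6/10)·2.2 + (22.6/10)·1.1 = 6.14 m³/s.

Q ≈ 6.14 m³/s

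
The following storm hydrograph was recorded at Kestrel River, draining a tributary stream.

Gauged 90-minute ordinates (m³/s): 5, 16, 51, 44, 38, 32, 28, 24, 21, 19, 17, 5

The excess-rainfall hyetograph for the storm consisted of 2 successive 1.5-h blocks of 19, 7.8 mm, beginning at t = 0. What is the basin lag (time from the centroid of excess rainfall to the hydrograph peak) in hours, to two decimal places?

t_L ≈ 1.81 h

Centroid of excess rainfall: t_c = Σ P_i·t̄_i / ΣP_i = 1.1866 h (block centres at 0.75, 2.25 h).
Hydrograph peak occurs at t = 3 h, so basin lag t_L = 3 − 1.1866 = 1.81 h.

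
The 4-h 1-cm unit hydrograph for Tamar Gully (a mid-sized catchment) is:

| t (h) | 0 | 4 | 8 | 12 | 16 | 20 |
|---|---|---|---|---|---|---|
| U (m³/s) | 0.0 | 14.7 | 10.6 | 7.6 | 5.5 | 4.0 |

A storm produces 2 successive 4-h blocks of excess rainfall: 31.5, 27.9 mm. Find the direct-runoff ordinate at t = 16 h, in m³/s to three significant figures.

By discrete convolution, Q_j = Σ (P_i / 10 mm) · U_{j−i}.
At t = 16 h (j=4): Q = (31.5/10)·5.5 + (27.9/10)·7.6 = 38.5 m³/s.

Q ≈ 38.5 m³/s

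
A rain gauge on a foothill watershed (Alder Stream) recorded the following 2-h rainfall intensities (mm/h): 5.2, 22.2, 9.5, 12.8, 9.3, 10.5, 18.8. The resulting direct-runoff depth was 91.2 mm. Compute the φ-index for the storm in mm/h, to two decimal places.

φ ≈ 6.25 mm/h

Only the 6 blocks with intensity above φ contribute runoff: 22.2, 9.5, 12.8, 9.3, 10.5, 18.8 mm/h.
Σ(I−φ)·Δt = d  ⇒  (22.2+9.5+12.8+9.3+10.5+18.8 − 6φ)·2 = 91.2
φ = (83.10 − 91.2/2) / 6 = 6.25 mm/h.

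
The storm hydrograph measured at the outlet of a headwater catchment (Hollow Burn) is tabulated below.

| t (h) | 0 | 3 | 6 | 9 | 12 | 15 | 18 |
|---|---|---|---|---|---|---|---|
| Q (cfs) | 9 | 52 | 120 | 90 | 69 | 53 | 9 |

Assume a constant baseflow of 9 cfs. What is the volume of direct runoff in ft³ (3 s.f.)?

Direct-runoff ordinates (Q − Q_b): 0.0, 43.0, 111.0, 81.0, 60.0, 44.0, 0.0 cfs.
ΣQ_DR = 339.0 cfs.
With Δt = 3 h = 10800 s, V = ΣQ_DR · Δt = 339.0 × 10800 = 3.66 × 10^6 ft³.

V ≈ 3.66 × 10^6 ft³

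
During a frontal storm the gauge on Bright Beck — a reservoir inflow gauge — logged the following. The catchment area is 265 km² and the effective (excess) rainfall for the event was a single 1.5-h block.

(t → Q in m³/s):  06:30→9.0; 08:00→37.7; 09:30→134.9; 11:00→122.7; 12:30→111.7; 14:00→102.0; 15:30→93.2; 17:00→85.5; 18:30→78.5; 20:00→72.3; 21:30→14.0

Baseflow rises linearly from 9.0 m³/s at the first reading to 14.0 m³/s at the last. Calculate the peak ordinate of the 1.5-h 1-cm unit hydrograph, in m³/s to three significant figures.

Direct runoff: 0.00, 28.20, 124.90, 112.20, 100.70, 90.50, 81.20, 73.00, 65.50, 58.80, 0.00 m³/s; ΣQ_DR = 735.0 m³/s, peak = 124.90 m³/s.
Runoff depth d = ΣQ_DR·Δt / A = 735.0 × 5400 / (265 km²) = 14.98 mm.
The 1-cm UH is the DRH scaled by (10 mm)/d, so U_p = 124.90 × 10/14.98 = 83.4 m³/s.

U_p ≈ 83.4 m³/s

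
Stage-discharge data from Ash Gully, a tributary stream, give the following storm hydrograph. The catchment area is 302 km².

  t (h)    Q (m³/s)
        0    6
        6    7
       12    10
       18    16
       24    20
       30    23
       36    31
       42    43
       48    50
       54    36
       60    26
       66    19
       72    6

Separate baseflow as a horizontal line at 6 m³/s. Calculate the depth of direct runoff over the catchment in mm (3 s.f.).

d ≈ 15.4 mm

Direct runoff: 0.0, 1.0, 4.0, 10.0, 14.0, 17.0, 25.0, 37.0, 44.0, 30.0, 20.0, 13.0, 0.0 m³/s; ΣQ_DR = 215.0 m³/s.
V = ΣQ_DR · Δt = 215.0 × 21600 s = 4.644 × 10^6 m³.
Over A = 302 km², depth = V / A = 15.4 mm.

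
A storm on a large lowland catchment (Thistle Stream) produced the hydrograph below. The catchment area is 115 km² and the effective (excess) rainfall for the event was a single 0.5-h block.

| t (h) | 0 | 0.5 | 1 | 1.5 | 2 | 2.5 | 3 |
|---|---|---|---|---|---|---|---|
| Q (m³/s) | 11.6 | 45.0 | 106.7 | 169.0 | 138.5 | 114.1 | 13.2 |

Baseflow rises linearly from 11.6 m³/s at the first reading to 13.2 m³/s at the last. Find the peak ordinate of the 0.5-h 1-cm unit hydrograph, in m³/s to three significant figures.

U_p ≈ 196 m³/s

Direct runoff: 0.00, 33.13, 94.57, 156.60, 125.83, 101.17, 0.00 m³/s; ΣQ_DR = 511.3 m³/s, peak = 156.60 m³/s.
Runoff depth d = ΣQ_DR·Δt / A = 511.3 × 1800 / (115 km²) = 8.003 mm.
The 1-cm UH is the DRH scaled by (10 mm)/d, so U_p = 156.60 × 10/8.003 = 196 m³/s.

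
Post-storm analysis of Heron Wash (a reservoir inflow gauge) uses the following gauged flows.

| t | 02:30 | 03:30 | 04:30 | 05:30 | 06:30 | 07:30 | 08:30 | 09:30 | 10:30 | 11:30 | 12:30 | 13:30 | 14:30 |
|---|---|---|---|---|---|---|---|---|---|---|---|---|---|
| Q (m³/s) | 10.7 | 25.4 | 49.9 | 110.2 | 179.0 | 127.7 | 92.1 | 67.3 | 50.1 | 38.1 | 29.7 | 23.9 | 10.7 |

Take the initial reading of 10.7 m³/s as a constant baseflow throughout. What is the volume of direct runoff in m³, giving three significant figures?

Direct-runoff ordinates (Q − Q_b): 0.0, 14.7, 39.2, 99.5, 168.3, 117.0, 81.4, 56.6, 39.4, 27.4, 19.0, 13.2, 0.0 m³/s.
ΣQ_DR = 675.7 m³/s.
With Δt = 1 h = 3600 s, V = ΣQ_DR · Δt = 675.7 × 3600 = 2.43 × 10^6 m³.

V ≈ 2.43 × 10^6 m³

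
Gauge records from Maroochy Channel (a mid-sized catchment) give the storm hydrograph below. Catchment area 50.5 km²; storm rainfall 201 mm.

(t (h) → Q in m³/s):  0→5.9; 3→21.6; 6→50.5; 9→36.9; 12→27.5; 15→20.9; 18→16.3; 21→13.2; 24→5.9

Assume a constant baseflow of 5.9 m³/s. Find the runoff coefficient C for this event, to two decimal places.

ΣQ_DR = 145.6 m³/s; V = ΣQ_DR·Δt = 1.572 × 10^6 m³.
Runoff depth d = V / A = 31.14 mm.
C = d / P = 31.14 / 201 = 0.15.

C ≈ 0.15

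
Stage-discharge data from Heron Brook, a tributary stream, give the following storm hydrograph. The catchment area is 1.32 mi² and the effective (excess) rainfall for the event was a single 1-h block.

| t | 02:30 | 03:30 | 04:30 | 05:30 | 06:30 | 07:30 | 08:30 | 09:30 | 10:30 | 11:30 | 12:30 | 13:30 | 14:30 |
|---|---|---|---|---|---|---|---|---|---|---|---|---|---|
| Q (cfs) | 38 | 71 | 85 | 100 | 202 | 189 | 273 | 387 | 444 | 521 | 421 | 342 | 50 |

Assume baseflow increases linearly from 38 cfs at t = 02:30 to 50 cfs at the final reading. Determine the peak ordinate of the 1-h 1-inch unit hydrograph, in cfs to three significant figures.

U_p ≈ 158 cfs

Direct runoff: 0.00, 32.00, 45.00, 59.00, 160.00, 146.00, 229.00, 342.00, 398.00, 474.00, 373.00, 293.00, 0.00 cfs; ΣQ_DR = 2551 cfs, peak = 474.00 cfs.
Runoff depth d = ΣQ_DR·Δt / A = 2551 × 3600 / (1.32 mi²) = 2.995 in.
The 1-inch UH is the DRH scaled by (1 in)/d, so U_p = 474.00 × 1/2.995 = 158 cfs.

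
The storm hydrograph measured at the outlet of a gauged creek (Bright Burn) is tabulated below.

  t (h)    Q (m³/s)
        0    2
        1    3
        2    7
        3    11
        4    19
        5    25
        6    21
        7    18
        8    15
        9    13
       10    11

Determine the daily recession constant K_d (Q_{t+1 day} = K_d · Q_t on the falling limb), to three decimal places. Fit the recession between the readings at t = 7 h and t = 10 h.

Between t = 7 h and t = 10 h the flow falls from 18 to 11 m³/s over 3×1 h = 3 h.
Per-interval ratio K = (11/18)^(1/3) = 0.8486; K_d = K^(24/1) = 0.019.

K_d ≈ 0.019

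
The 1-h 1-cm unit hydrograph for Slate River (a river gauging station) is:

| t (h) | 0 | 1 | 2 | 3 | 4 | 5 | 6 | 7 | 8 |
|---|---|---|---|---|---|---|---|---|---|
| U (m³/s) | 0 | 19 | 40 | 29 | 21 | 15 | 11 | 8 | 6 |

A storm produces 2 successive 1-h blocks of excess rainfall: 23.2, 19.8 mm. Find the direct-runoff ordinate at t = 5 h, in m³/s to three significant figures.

Q ≈ 76.4 m³/s

By discrete convolution, Q_j = Σ (P_i / 10 mm) · U_{j−i}.
At t = 5 h (j=5): Q = (23.2/10)·15 + (19.8/10)·21 = 76.4 m³/s.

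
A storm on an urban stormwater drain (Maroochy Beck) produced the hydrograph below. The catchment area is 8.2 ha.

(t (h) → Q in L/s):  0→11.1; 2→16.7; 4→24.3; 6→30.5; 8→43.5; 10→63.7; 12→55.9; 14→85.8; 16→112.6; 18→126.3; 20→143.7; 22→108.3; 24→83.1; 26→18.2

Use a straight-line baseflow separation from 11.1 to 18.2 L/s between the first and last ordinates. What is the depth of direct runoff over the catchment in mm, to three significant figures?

Direct runoff: 0.00, 5.05, 12.11, 17.76, 30.22, 49.87, 41.52, 70.88, 97.13, 110.28, 127.14, 91.19, 65.45, 0.00 L/s; ΣQ_DR = 718.6 L/s.
V = ΣQ_DR · Δt = 718.6 × 7200 s = 5.174 × 10^6 L.
Over A = 8.2 ha, depth = V / A = 63.1 mm.

d ≈ 63.1 mm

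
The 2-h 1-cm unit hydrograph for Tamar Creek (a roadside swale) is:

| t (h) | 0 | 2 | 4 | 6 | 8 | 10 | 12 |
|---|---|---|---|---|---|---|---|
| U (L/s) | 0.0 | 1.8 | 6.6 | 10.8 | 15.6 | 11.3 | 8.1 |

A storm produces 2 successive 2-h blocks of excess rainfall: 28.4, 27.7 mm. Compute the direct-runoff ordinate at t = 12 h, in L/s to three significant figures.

Q ≈ 54.3 L/s

By discrete convolution, Q_j = Σ (P_i / 10 mm) · U_{j−i}.
At t = 12 h (j=6): Q = (28.4/10)·8.1 + (27.7/10)·11.3 = 54.3 L/s.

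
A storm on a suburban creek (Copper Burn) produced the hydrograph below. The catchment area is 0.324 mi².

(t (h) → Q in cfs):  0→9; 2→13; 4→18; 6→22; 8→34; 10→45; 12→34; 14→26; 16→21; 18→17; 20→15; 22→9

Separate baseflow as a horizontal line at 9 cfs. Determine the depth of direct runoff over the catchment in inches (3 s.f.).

Direct runoff: 0.0, 4.0, 9.0, 13.0, 25.0, 36.0, 25.0, 17.0, 12.0, 8.0, 6.0, 0.0 cfs; ΣQ_DR = 155.0 cfs.
V = ΣQ_DR · Δt = 155.0 × 7200 s = 1.116 × 10^6 ft³.
Over A = 0.324 mi², depth = V / A = 1.48 in.

d ≈ 1.48 in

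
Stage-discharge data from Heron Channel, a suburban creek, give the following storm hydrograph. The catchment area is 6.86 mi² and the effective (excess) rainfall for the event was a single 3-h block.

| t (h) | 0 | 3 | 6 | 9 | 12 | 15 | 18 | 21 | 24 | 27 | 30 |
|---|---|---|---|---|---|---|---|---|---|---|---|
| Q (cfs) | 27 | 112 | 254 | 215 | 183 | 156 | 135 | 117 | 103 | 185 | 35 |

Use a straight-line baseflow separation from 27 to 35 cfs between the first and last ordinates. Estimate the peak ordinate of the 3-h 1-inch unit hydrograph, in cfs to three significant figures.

U_p ≈ 282 cfs

Direct runoff: 0.00, 84.20, 225.40, 185.60, 152.80, 125.00, 103.20, 84.40, 69.60, 150.80, 0.00 cfs; ΣQ_DR = 1181 cfs, peak = 225.40 cfs.
Runoff depth d = ΣQ_DR·Δt / A = 1181 × 10800 / (6.86 mi²) = 0.8003 in.
The 1-inch UH is the DRH scaled by (1 in)/d, so U_p = 225.40 × 1/0.8003 = 282 cfs.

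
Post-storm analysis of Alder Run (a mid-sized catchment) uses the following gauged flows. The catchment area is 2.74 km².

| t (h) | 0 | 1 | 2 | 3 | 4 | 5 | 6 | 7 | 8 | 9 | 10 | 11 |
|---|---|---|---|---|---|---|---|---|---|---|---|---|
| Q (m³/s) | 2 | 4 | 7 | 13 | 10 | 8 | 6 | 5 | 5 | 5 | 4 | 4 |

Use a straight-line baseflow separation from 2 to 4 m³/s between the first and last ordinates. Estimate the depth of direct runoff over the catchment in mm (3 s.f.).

Direct runoff: 0.00, 1.82, 4.64, 10.45, 7.27, 5.09, 2.91, 1.73, 1.55, 1.36, 0.18, 0.00 m³/s; ΣQ_DR = 37.00 m³/s.
V = ΣQ_DR · Δt = 37.00 × 3600 s = 1.332 × 10^5 m³.
Over A = 2.74 km², depth = V / A = 48.6 mm.

d ≈ 48.6 mm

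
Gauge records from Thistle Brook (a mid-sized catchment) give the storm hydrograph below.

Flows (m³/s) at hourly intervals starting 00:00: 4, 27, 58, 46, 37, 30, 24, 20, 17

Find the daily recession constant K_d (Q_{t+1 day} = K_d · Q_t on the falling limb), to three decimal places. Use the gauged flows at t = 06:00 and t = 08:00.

K_d ≈ 0.016

Between t = 06:00 and t = 08:00 the flow falls from 24 to 17 m³/s over 2×1 h = 2 h.
Per-interval ratio K = (17/24)^(1/2) = 0.8416; K_d = K^(24/1) = 0.016.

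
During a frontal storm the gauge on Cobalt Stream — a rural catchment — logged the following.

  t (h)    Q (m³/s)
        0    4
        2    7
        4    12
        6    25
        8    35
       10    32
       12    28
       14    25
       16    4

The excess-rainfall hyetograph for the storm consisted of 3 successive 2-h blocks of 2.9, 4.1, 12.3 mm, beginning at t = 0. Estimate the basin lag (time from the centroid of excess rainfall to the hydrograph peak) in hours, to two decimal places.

t_L ≈ 4.03 h

Centroid of excess rainfall: t_c = Σ P_i·t̄_i / ΣP_i = 3.9741 h (block centres at 1, 3, 5 h).
Hydrograph peak occurs at t = 8 h, so basin lag t_L = 8 − 3.9741 = 4.03 h.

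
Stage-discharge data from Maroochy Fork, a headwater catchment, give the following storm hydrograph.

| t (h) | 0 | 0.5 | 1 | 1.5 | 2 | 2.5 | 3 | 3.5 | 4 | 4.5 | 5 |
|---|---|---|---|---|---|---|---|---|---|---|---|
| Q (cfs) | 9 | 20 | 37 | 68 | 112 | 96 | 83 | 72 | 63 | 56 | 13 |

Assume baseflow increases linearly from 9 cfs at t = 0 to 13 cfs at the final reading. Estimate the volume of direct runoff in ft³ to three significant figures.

Direct-runoff ordinates (Q − Q_b): 0.00, 10.60, 27.20, 57.80, 101.40, 85.00, 71.60, 60.20, 50.80, 43.40, 0.00 cfs.
ΣQ_DR = 508.0 cfs.
With Δt = 0.5 h = 1800 s, V = ΣQ_DR · Δt = 508.0 × 1800 = 9.14 × 10^5 ft³.

V ≈ 9.14 × 10^5 ft³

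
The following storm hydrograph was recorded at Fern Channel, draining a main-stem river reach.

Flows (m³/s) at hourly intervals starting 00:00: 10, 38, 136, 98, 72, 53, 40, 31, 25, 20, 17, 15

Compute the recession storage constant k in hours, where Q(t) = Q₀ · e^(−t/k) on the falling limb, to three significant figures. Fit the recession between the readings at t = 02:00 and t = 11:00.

k ≈ 4.08 h

On the falling limb, Q drops from 136 to 15 m³/s between t = 02:00 and t = 11:00 (Δt = 9 h).
k = −Δt / ln(Q₂/Q₁) = −9 / ln(15/136) = 4.08 h.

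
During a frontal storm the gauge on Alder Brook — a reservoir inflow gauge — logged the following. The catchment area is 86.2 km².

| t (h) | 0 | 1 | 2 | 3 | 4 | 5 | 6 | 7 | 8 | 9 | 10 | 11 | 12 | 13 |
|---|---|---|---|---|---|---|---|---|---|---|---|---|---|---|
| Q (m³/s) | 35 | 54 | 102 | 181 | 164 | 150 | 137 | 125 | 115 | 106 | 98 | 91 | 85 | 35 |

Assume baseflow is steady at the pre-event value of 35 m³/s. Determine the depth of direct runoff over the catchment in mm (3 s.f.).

d ≈ 41.3 mm

Direct runoff: 0.0, 19.0, 67.0, 146.0, 129.0, 115.0, 102.0, 90.0, 80.0, 71.0, 63.0, 56.0, 50.0, 0.0 m³/s; ΣQ_DR = 988.0 m³/s.
V = ΣQ_DR · Δt = 988.0 × 3600 s = 3.557 × 10^6 m³.
Over A = 86.2 km², depth = V / A = 41.3 mm.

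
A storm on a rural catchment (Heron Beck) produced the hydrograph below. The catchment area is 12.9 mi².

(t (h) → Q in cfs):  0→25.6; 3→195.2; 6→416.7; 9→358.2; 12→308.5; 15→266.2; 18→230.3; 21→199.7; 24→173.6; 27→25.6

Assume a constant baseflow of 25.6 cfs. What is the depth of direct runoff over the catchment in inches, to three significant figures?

Direct runoff: 0.0, 169.6, 391.1, 332.6, 282.9, 240.6, 204.7, 174.1, 148.0, 0.0 cfs; ΣQ_DR = 1944 cfs.
V = ΣQ_DR · Δt = 1944 × 10800 s = 2.099 × 10^7 ft³.
Over A = 12.9 mi², depth = V / A = 0.700 in.

d ≈ 0.700 in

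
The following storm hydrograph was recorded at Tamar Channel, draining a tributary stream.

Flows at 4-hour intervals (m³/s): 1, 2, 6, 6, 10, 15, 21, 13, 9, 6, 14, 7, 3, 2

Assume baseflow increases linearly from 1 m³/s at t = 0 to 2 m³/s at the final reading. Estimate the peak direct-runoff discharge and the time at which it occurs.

Subtracting baseflow gives direct-runoff ordinates: 0.00, 0.92, 4.85, 4.77, 8.69, 13.62, 19.54, 11.46, 7.38, 4.31, 12.23, 5.15, 1.08, 0.00 m³/s.
The maximum is 19.54 m³/s, occurring at the reading for t = 24 h.

Q_p = 19.54 m³/s at t = 24 h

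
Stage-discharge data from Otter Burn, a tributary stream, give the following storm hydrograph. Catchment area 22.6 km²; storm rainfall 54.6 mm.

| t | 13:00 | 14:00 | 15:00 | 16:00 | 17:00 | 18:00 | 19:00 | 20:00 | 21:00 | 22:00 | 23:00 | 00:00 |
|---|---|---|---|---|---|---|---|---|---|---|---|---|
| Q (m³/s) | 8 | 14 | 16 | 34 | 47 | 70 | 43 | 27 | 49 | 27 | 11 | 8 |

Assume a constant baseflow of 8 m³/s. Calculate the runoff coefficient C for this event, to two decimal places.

ΣQ_DR = 258.0 m³/s; V = ΣQ_DR·Δt = 9.288 × 10^5 m³.
Runoff depth d = V / A = 41.10 mm.
C = d / P = 41.10 / 54.6 = 0.75.

C ≈ 0.75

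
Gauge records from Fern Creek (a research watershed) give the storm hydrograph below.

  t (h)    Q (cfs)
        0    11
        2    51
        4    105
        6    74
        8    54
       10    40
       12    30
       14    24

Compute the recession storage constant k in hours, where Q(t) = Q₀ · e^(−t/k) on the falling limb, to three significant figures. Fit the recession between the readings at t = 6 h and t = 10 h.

On the falling limb, Q drops from 74 to 40 cfs between t = 6 h and t = 10 h (Δt = 4 h).
k = −Δt / ln(Q₂/Q₁) = −4 / ln(40/74) = 6.50 h.

k ≈ 6.50 h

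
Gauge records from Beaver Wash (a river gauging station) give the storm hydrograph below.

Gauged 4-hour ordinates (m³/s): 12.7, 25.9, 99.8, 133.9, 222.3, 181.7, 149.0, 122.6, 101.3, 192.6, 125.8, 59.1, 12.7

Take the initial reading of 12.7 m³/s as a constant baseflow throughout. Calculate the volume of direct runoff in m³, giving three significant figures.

V ≈ 1.83 × 10^7 m³

Direct-runoff ordinates (Q − Q_b): 0.0, 13.2, 87.1, 121.2, 209.6, 169.0, 136.3, 109.9, 88.6, 179.9, 113.1, 46.4, 0.0 m³/s.
ΣQ_DR = 1274 m³/s.
With Δt = 4 h = 14400 s, V = ΣQ_DR · Δt = 1274 × 14400 = 1.83 × 10^7 m³.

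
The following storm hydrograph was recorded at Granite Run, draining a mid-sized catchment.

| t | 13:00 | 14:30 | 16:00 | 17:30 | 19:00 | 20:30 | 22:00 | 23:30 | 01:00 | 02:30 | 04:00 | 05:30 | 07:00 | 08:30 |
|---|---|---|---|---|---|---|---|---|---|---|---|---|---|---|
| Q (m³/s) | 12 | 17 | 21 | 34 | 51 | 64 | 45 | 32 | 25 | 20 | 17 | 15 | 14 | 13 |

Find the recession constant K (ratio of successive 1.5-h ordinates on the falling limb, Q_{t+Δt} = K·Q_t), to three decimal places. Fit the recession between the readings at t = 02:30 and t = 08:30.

Using the recession-limb readings at t = 02:30 and t = 08:30: Q falls from 20 to 13 m³/s over 4 intervals.
K = (Q₂/Q₁)^(1/4) = (13/20)^(1/4) = 0.898.

K ≈ 0.898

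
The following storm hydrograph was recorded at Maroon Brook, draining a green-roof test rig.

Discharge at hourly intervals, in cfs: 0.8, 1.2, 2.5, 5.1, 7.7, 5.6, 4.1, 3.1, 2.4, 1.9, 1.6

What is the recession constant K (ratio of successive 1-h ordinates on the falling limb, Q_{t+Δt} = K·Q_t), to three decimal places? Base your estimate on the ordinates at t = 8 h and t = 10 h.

K ≈ 0.816

Using the recession-limb readings at t = 8 h and t = 10 h: Q falls from 2.4 to 1.6 cfs over 2 intervals.
K = (Q₂/Q₁)^(1/2) = (1.6/2.4)^(1/2) = 0.816.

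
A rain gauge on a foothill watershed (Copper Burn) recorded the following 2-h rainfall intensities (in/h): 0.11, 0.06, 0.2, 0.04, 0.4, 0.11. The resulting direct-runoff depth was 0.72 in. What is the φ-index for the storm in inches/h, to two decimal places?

φ ≈ 0.12 in/h

Only the 2 blocks with intensity above φ contribute runoff: 0.2, 0.4 in/h.
Σ(I−φ)·Δt = d  ⇒  (0.2+0.4 − 2φ)·2 = 0.72
φ = (0.6000 − 0.72/2) / 2 = 0.12 in/h.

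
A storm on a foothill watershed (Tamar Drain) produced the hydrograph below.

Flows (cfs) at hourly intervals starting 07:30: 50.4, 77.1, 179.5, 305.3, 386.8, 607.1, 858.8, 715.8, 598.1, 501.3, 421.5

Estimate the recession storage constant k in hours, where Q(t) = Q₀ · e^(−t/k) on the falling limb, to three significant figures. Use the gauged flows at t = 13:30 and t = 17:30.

On the falling limb, Q drops from 858.8 to 421.5 cfs between t = 13:30 and t = 17:30 (Δt = 4 h).
k = −Δt / ln(Q₂/Q₁) = −4 / ln(421.5/858.8) = 5.62 h.

k ≈ 5.62 h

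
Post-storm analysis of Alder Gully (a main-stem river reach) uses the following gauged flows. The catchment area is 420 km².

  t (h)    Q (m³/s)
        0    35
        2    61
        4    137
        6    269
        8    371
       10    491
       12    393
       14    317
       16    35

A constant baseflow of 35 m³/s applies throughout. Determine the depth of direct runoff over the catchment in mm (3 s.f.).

Direct runoff: 0.0, 26.0, 102.0, 234.0, 336.0, 456.0, 358.0, 282.0, 0.0 m³/s; ΣQ_DR = 1794 m³/s.
V = ΣQ_DR · Δt = 1794 × 7200 s = 1.292 × 10^7 m³.
Over A = 420 km², depth = V / A = 30.8 mm.

d ≈ 30.8 mm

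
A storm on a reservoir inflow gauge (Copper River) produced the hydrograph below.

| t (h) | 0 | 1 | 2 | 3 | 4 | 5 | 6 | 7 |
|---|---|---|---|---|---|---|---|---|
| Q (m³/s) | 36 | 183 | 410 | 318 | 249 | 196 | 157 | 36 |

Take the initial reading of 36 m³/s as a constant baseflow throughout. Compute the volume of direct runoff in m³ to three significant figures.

V ≈ 4.67 × 10^6 m³

Direct-runoff ordinates (Q − Q_b): 0.0, 147.0, 374.0, 282.0, 213.0, 160.0, 121.0, 0.0 m³/s.
ΣQ_DR = 1297 m³/s.
With Δt = 1 h = 3600 s, V = ΣQ_DR · Δt = 1297 × 3600 = 4.67 × 10^6 m³.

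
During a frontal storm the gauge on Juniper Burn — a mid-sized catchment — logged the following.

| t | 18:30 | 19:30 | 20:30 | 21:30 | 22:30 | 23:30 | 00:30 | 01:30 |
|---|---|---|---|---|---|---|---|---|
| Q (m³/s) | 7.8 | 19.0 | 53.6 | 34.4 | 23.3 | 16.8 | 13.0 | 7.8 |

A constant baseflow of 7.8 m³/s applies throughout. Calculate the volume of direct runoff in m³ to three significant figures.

V ≈ 4.08 × 10^5 m³

Direct-runoff ordinates (Q − Q_b): 0.0, 11.2, 45.8, 26.6, 15.5, 9.0, 5.2, 0.0 m³/s.
ΣQ_DR = 113.3 m³/s.
With Δt = 1 h = 3600 s, V = ΣQ_DR · Δt = 113.3 × 3600 = 4.08 × 10^5 m³.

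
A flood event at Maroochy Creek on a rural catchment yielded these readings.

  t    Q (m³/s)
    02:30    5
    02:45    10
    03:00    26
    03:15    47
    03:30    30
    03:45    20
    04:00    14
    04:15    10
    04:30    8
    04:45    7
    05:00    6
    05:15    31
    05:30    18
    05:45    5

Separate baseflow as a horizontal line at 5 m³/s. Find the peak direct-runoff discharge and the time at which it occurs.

Subtracting baseflow gives direct-runoff ordinates: 0.0, 5.0, 21.0, 42.0, 25.0, 15.0, 9.0, 5.0, 3.0, 2.0, 1.0, 26.0, 13.0, 0.0 m³/s.
The maximum is 42.0 m³/s, occurring at the reading for t = 03:15.

Q_p = 42.0 m³/s at t = 03:15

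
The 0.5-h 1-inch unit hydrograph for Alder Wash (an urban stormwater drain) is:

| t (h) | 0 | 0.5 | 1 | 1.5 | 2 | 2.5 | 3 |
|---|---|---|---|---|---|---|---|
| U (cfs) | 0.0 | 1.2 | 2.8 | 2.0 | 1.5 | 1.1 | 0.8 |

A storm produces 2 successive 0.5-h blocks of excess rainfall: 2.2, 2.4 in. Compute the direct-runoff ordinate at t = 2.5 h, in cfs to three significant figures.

By discrete convolution, Q_j = Σ (P_i / 1 in) · U_{j−i}.
At t = 2.5 h (j=5): Q = (2.2/1)·1.1 + (2.4/1)·1.5 = 6.02 cfs.

Q ≈ 6.02 cfs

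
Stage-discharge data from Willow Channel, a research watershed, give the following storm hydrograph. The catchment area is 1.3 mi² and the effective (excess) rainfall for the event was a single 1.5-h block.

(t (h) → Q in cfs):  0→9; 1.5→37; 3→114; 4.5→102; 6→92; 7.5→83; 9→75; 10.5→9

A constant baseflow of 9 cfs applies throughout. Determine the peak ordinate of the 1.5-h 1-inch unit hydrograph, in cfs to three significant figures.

U_p ≈ 131 cfs

Direct runoff: 0.0, 28.0, 105.0, 93.0, 83.0, 74.0, 66.0, 0.0 cfs; ΣQ_DR = 449.0 cfs, peak = 105.0 cfs.
Runoff depth d = ΣQ_DR·Δt / A = 449.0 × 5400 / (1.3 mi²) = 0.8028 in.
The 1-inch UH is the DRH scaled by (1 in)/d, so U_p = 105.0 × 1/0.8028 = 131 cfs.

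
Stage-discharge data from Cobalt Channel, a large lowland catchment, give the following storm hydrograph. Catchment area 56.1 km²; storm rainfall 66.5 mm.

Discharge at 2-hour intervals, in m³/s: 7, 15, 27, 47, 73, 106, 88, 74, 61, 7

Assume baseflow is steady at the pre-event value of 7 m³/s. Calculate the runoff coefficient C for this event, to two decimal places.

ΣQ_DR = 435.0 m³/s; V = ΣQ_DR·Δt = 3.132 × 10^6 m³.
Runoff depth d = V / A = 55.83 mm.
C = d / P = 55.83 / 66.5 = 0.84.

C ≈ 0.84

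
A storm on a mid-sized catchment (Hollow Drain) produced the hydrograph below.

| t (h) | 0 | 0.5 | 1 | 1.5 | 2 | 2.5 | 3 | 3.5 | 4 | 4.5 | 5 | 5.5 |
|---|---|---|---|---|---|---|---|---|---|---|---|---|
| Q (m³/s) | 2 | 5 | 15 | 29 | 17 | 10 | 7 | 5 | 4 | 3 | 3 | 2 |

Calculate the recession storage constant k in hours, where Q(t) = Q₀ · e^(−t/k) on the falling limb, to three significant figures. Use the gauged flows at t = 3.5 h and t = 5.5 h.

On the falling limb, Q drops from 5 to 2 m³/s between t = 3.5 h and t = 5.5 h (Δt = 2 h).
k = −Δt / ln(Q₂/Q₁) = −2 / ln(2/5) = 2.18 h.

k ≈ 2.18 h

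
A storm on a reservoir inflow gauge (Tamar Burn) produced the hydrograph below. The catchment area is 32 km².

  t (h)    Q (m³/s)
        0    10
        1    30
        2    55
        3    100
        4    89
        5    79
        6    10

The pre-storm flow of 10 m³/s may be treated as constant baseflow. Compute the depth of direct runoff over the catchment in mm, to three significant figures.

Direct runoff: 0.0, 20.0, 45.0, 90.0, 79.0, 69.0, 0.0 m³/s; ΣQ_DR = 303.0 m³/s.
V = ΣQ_DR · Δt = 303.0 × 3600 s = 1.091 × 10^6 m³.
Over A = 32 km², depth = V / A = 34.1 mm.

d ≈ 34.1 mm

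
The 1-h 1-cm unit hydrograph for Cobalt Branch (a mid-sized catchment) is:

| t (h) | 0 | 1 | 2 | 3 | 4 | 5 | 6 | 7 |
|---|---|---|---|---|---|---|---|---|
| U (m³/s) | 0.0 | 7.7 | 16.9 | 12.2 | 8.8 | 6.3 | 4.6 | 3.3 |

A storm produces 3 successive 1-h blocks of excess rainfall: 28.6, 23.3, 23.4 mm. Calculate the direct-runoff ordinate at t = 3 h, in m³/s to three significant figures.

By discrete convolution, Q_j = Σ (P_i / 10 mm) · U_{j−i}.
At t = 3 h (j=3): Q = (28.6/10)·12.2 + (23.3/10)·16.9 + (23.4/10)·7.7 = 92.3 m³/s.

Q ≈ 92.3 m³/s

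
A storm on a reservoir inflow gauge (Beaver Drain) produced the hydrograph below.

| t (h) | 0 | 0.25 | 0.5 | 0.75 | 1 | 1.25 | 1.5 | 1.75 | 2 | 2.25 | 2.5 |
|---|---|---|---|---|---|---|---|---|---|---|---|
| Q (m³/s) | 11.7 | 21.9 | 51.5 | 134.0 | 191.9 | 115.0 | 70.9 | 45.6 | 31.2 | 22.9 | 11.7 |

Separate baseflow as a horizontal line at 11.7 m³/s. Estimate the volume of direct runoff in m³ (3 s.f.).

Direct-runoff ordinates (Q − Q_b): 0.0, 10.2, 39.8, 122.3, 180.2, 103.3, 59.2, 33.9, 19.5, 11.2, 0.0 m³/s.
ΣQ_DR = 579.6 m³/s.
With Δt = 0.25 h = 900 s, V = ΣQ_DR · Δt = 579.6 × 900 = 5.22 × 10^5 m³.

V ≈ 5.22 × 10^5 m³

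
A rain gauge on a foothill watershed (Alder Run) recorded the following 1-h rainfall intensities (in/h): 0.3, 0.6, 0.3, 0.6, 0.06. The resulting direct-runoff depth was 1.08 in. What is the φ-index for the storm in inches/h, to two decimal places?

Only the 4 blocks with intensity above φ contribute runoff: 0.3, 0.6, 0.3, 0.6 in/h.
Σ(I−φ)·Δt = d  ⇒  (0.3+0.6+0.3+0.6 − 4φ)·1 = 1.08
φ = (1.800 − 1.08/1) / 4 = 0.18 in/h.

φ ≈ 0.18 in/h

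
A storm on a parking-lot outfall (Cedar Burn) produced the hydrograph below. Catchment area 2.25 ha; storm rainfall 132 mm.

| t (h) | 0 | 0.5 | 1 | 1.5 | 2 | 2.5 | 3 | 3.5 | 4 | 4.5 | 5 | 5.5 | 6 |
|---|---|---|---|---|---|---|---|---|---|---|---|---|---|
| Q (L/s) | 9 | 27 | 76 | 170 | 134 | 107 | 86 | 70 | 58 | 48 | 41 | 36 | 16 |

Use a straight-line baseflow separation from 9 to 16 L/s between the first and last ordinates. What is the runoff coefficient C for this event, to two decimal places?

C ≈ 0.43

ΣQ_DR = 715.5 L/s; V = ΣQ_DR·Δt = 1.288 × 10^6 L.
Runoff depth d = V / A = 57.24 mm.
C = d / P = 57.24 / 132 = 0.43.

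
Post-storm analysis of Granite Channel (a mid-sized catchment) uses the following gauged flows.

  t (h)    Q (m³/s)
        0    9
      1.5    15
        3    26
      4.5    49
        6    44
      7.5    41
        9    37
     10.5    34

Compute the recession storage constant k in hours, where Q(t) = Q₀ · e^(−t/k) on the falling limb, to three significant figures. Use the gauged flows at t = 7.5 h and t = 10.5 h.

On the falling limb, Q drops from 41 to 34 m³/s between t = 7.5 h and t = 10.5 h (Δt = 3 h).
k = −Δt / ln(Q₂/Q₁) = −3 / ln(34/41) = 16.0 h.

k ≈ 16.0 h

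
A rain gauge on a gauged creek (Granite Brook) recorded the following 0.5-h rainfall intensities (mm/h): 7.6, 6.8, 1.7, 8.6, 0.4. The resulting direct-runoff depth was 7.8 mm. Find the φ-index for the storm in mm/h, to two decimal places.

Only the 3 blocks with intensity above φ contribute runoff: 7.6, 6.8, 8.6 mm/h.
Σ(I−φ)·Δt = d  ⇒  (7.6+6.8+8.6 − 3φ)·0.5 = 7.8
φ = (23.00 − 7.8/0.5) / 3 = 2.47 mm/h.

φ ≈ 2.47 mm/h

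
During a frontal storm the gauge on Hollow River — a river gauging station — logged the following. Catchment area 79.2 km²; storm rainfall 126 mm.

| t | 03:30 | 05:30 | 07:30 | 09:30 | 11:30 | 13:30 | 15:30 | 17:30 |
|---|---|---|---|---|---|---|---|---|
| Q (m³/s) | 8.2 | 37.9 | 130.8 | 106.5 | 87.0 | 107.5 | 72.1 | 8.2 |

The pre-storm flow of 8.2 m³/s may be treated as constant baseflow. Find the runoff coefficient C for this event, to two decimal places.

C ≈ 0.36

ΣQ_DR = 492.6 m³/s; V = ΣQ_DR·Δt = 3.547 × 10^6 m³.
Runoff depth d = V / A = 44.78 mm.
C = d / P = 44.78 / 126 = 0.36.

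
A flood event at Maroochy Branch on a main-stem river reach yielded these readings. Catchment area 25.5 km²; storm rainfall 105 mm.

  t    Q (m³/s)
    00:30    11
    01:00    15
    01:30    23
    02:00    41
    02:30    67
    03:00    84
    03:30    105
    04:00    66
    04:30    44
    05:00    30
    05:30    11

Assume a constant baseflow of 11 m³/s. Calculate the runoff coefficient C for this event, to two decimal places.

C ≈ 0.25

ΣQ_DR = 376.0 m³/s; V = ΣQ_DR·Δt = 6.768 × 10^5 m³.
Runoff depth d = V / A = 26.54 mm.
C = d / P = 26.54 / 105 = 0.25.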